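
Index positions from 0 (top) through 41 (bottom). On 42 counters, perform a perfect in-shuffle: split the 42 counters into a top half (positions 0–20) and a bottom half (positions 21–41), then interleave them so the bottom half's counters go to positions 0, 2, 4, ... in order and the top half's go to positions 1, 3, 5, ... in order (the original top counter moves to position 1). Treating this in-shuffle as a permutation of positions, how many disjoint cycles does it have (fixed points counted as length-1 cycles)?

3

Trace each unvisited position around until it returns:
(0 1 3 7 15 31 ... len 14) (2 5 11 23 4 9 ... len 14) (6 13 27 12 25 8 ... len 14)
3 cycles in total.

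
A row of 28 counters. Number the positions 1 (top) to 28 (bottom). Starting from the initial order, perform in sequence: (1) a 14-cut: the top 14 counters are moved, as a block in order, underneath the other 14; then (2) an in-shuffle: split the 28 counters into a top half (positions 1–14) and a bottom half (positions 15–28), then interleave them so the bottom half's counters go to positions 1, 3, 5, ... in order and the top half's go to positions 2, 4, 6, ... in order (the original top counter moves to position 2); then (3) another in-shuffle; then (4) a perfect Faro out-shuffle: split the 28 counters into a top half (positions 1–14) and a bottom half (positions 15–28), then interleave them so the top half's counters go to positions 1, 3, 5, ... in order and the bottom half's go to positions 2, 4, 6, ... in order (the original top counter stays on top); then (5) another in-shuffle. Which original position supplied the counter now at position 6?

1

Undo the operations in reverse order, starting from position 6:
  undo op 5 (in-shuffle, from top half): 6 ← 3
  undo op 4 (out-shuffle, from top half): 3 ← 2
  undo op 3 (in-shuffle, from top half): 2 ← 1
  undo op 2 (in-shuffle, from bottom half): 1 ← 15
  undo op 1 (cut 14): 15 ← 1
So the counter at position 6 came from original position 1.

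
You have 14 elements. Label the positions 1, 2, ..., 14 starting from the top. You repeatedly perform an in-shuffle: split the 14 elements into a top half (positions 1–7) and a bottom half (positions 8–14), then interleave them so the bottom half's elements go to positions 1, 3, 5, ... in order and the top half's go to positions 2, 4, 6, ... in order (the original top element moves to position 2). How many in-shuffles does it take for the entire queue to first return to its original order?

The in-shuffle permutes the 14 positions with cycle lengths [2, 4, 4, 4].
Every element is home exactly when every cycle has completed a whole number of laps, i.e. after lcm(2, 4) = 4 in-shuffles.

4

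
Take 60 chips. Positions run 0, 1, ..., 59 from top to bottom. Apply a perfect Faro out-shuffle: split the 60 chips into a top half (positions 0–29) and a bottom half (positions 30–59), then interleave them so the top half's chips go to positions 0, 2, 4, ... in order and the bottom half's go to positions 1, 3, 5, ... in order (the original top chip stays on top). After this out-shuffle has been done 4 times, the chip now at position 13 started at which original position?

34

Work backwards from position 13, undoing one out-shuffle at a time:
13 ← 36 ← 18 ← 9 ← 34
So the chip now at position 13 started at position 34.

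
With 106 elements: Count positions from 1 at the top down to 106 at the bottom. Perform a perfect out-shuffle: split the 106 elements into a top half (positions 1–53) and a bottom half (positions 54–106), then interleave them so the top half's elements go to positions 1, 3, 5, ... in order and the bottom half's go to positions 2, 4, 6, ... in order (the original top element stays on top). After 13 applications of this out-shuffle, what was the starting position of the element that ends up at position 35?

Work backwards from position 35, undoing one out-shuffle at a time:
35 ← 18 ← 62 ← 84 ← 95 ← ... ← 18 (13 steps).
So the element now at position 35 started at position 18.

18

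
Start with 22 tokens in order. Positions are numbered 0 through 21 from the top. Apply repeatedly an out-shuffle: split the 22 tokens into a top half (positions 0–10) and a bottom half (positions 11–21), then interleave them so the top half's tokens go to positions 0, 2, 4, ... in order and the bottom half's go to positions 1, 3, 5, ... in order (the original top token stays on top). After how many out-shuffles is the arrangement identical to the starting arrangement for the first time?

The out-shuffle permutes the 22 positions with cycle lengths [1, 1, 2, 3, 3, 6, 6].
Every token is home exactly when every cycle has completed a whole number of laps, i.e. after lcm(1, 2, 3, 6) = 6 out-shuffles.

6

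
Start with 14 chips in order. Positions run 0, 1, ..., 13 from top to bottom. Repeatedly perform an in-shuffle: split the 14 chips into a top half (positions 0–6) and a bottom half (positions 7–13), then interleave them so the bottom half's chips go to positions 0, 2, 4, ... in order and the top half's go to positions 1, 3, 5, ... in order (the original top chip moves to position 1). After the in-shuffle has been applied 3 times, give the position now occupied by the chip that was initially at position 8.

11

Track the chip's position through each in-shuffle:
8 → 2 → 5 → 11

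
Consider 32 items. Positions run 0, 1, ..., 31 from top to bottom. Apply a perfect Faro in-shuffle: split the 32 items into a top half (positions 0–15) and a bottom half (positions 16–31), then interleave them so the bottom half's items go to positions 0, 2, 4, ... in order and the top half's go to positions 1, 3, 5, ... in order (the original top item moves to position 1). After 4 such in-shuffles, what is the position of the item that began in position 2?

Track the item's position through each in-shuffle:
2 → 5 → 11 → 23 → 14

14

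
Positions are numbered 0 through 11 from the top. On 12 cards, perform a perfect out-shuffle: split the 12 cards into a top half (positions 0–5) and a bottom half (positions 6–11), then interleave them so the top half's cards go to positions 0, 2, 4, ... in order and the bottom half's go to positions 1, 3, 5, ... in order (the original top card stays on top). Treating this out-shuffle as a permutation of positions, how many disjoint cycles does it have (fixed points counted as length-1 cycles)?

Trace each unvisited position around until it returns:
(0) (1 2 4 8 5 10 9 7 3 6) (11)
3 cycles in total.

3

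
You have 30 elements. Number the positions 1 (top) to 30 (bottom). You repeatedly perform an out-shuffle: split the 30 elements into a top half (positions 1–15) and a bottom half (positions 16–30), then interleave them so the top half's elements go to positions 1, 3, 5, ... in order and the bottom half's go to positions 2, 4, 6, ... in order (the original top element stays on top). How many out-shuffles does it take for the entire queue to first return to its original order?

The out-shuffle permutes the 30 positions with cycle lengths [1, 1, 28].
Every element is home exactly when every cycle has completed a whole number of laps, i.e. after lcm(1, 28) = 28 out-shuffles.

28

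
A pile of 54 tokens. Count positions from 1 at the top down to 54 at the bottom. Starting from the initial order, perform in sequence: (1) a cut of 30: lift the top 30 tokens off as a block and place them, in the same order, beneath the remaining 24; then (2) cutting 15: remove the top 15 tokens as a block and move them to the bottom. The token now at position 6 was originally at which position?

Undo the operations in reverse order, starting from position 6:
  undo op 2 (cut 15): 6 ← 21
  undo op 1 (cut 30): 21 ← 51
So the token at position 6 came from original position 51.

51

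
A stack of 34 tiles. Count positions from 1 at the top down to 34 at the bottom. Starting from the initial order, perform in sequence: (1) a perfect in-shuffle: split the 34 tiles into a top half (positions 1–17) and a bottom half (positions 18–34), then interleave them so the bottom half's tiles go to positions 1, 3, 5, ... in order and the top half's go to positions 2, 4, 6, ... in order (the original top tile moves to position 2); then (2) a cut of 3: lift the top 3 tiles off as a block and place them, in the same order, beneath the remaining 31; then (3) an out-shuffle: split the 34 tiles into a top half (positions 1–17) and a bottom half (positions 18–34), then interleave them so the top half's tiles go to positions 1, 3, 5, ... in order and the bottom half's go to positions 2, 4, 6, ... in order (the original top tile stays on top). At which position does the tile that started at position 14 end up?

16

Track the tile from position 14 forward through each operation:
  after op 1 (in-shuffle): 14 → 28
  after op 2 (cut 3): 28 → 25
  after op 3 (out-shuffle): 25 → 16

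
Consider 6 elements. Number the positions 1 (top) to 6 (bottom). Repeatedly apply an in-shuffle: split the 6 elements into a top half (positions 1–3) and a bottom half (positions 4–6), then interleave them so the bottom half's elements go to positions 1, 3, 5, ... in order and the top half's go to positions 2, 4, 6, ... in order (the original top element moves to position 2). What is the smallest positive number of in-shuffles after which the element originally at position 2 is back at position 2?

3

Follow position 2 under repeated in-shuffles:
2 → 4 → 1 → 2
It first returns after 3 in-shuffles.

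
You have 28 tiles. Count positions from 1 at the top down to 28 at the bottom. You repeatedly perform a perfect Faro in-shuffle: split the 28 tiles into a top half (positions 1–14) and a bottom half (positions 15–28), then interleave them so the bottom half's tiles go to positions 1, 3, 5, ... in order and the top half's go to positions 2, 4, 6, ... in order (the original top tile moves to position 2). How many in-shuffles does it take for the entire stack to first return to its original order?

The in-shuffle permutes the 28 positions with cycle lengths [28].
Every tile is home exactly when every cycle has completed a whole number of laps, i.e. after lcm(28) = 28 in-shuffles.

28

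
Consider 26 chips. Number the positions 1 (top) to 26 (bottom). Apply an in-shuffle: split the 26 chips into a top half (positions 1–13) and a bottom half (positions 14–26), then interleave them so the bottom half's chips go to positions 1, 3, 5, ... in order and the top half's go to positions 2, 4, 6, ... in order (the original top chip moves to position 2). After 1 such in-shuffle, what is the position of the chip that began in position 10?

Track the chip's position through each in-shuffle:
10 → 20

20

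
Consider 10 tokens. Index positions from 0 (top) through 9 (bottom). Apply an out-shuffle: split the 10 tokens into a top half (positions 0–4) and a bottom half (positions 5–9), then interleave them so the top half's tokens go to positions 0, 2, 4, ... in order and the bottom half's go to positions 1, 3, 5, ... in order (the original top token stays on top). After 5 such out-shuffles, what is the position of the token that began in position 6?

Track the token's position through each out-shuffle:
6 → 3 → 6 → 3 → 6 → 3

3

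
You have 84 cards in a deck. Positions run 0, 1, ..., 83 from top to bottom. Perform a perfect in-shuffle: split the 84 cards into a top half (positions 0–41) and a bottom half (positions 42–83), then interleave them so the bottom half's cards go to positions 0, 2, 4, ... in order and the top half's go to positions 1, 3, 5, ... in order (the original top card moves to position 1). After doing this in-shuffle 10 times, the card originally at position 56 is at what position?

57

Track the card's position through each in-shuffle:
56 → 28 → 57 → 30 → 61 → 38 → 77 → 70 → 56 → 28 → 57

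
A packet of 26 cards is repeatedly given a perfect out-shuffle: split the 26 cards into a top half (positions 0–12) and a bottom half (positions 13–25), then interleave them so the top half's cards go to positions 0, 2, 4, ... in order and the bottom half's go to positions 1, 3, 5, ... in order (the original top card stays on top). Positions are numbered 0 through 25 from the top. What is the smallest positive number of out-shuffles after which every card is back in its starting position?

20

The out-shuffle permutes the 26 positions with cycle lengths [1, 1, 4, 20].
Every card is home exactly when every cycle has completed a whole number of laps, i.e. after lcm(1, 4, 20) = 20 out-shuffles.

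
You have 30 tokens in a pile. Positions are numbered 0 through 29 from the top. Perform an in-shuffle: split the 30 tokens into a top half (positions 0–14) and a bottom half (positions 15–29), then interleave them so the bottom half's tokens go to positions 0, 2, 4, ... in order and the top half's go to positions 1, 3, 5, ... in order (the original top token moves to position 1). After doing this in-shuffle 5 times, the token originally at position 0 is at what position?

Track the token's position through each in-shuffle:
0 → 1 → 3 → 7 → 15 → 0

0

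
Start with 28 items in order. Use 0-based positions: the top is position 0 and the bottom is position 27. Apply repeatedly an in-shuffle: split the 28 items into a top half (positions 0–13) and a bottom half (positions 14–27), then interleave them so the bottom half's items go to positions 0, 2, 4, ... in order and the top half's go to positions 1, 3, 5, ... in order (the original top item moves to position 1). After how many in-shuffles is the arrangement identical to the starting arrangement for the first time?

The in-shuffle permutes the 28 positions with cycle lengths [28].
Every item is home exactly when every cycle has completed a whole number of laps, i.e. after lcm(28) = 28 in-shuffles.

28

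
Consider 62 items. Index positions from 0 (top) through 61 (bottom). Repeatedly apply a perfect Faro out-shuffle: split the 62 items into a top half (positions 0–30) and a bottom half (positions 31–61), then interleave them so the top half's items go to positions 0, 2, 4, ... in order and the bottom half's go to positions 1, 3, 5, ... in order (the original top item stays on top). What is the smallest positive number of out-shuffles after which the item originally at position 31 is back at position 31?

Follow position 31 under repeated out-shuffles:
31 → 1 → 2 → 4 → 8 → 16 → 32 → 3 → ... → 31 (length 60)
It first returns after 60 out-shuffles.

60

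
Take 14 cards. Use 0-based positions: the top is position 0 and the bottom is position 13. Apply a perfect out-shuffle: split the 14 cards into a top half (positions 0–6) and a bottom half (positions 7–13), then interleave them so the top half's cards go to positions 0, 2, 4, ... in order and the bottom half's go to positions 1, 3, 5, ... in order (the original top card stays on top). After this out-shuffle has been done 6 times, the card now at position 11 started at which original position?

Work backwards from position 11, undoing one out-shuffle at a time:
11 ← 12 ← 6 ← 3 ← 8 ← 4 ← 2
So the card now at position 11 started at position 2.

2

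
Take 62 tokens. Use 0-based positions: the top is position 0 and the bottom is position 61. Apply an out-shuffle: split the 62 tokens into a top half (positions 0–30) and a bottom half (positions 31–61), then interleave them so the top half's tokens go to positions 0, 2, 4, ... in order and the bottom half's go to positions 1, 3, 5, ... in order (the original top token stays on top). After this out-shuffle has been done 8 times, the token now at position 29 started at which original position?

Work backwards from position 29, undoing one out-shuffle at a time:
29 ← 45 ← 53 ← 57 ← 59 ← 60 ← 30 ← 15 ← 38
So the token now at position 29 started at position 38.

38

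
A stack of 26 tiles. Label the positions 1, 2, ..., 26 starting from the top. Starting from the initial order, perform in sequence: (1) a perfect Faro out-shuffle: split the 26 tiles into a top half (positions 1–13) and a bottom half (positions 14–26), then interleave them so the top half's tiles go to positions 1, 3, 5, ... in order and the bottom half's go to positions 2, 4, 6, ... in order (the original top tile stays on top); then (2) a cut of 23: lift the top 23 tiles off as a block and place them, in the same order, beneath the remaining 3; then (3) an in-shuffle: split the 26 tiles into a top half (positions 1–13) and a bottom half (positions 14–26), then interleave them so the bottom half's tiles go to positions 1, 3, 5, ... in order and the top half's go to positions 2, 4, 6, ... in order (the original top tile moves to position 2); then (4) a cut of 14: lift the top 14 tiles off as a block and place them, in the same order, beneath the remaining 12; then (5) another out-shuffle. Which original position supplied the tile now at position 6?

Undo the operations in reverse order, starting from position 6:
  undo op 5 (out-shuffle, from bottom half): 6 ← 16
  undo op 4 (cut 14): 16 ← 4
  undo op 3 (in-shuffle, from top half): 4 ← 2
  undo op 2 (cut 23): 2 ← 25
  undo op 1 (out-shuffle, from top half): 25 ← 13
So the tile at position 6 came from original position 13.

13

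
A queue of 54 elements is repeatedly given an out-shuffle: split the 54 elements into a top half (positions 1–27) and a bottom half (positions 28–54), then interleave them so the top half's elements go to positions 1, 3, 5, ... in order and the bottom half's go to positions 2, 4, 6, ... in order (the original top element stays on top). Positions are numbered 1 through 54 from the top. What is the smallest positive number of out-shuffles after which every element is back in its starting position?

The out-shuffle permutes the 54 positions with cycle lengths [1, 1, 52].
Every element is home exactly when every cycle has completed a whole number of laps, i.e. after lcm(1, 52) = 52 out-shuffles.

52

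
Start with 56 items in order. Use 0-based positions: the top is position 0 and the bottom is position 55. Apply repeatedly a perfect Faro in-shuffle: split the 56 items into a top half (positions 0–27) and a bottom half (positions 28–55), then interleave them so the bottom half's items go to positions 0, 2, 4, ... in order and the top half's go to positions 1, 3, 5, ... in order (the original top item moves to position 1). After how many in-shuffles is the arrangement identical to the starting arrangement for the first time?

18

The in-shuffle permutes the 56 positions with cycle lengths [2, 18, 18, 18].
Every item is home exactly when every cycle has completed a whole number of laps, i.e. after lcm(2, 18) = 18 in-shuffles.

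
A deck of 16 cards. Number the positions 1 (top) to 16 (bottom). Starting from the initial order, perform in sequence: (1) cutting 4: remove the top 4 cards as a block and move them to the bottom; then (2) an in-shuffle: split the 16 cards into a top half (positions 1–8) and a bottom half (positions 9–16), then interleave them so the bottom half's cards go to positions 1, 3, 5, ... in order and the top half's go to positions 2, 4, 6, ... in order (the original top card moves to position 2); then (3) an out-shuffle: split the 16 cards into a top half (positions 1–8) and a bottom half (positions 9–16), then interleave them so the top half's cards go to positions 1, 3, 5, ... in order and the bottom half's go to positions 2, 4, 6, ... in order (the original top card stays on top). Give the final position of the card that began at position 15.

Track the card from position 15 forward through each operation:
  after op 1 (cut 4): 15 → 11
  after op 2 (in-shuffle): 11 → 5
  after op 3 (out-shuffle): 5 → 9

9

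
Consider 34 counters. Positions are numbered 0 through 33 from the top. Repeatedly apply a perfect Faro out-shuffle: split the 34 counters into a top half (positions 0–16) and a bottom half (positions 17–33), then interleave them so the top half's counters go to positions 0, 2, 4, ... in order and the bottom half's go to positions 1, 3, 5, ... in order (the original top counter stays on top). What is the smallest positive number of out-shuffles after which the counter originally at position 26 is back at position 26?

Follow position 26 under repeated out-shuffles:
26 → 19 → 5 → 10 → 20 → 7 → 14 → 28 → 23 → 13 → 26
It first returns after 10 out-shuffles.

10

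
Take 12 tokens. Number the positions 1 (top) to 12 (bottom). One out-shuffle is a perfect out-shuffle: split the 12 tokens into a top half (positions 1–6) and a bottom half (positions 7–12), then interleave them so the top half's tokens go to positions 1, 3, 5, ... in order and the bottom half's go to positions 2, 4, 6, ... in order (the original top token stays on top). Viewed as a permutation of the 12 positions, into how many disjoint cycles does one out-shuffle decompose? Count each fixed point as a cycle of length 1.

Trace each unvisited position around until it returns:
(1) (2 3 5 9 6 11 10 8 4 7) (12)
3 cycles in total.

3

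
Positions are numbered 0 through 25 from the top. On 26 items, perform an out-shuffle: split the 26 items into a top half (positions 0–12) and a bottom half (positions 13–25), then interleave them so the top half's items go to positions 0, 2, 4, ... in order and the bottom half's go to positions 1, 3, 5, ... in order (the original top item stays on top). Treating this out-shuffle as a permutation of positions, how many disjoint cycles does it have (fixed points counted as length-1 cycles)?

4

Trace each unvisited position around until it returns:
(0) (1 2 4 8 16 7 ... len 20) (5 10 20 15) (25)
4 cycles in total.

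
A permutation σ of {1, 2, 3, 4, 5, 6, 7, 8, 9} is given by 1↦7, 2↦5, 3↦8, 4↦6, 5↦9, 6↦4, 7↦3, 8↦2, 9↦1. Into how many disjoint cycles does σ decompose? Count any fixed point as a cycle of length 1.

Cycle decomposition: (1 7 3 8 2 5 9) (4 6).
2 cycles.

2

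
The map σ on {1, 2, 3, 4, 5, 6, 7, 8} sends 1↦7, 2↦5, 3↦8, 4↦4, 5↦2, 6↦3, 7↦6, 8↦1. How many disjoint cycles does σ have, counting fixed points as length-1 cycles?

3

Cycle decomposition: (1 7 6 3 8) (2 5) (4).
3 cycles.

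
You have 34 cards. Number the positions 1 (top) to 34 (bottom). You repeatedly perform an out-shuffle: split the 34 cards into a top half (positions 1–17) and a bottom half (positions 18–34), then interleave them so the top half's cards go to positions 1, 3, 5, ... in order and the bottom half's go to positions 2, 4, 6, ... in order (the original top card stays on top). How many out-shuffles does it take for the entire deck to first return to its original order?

10

The out-shuffle permutes the 34 positions with cycle lengths [1, 1, 2, 10, 10, 10].
Every card is home exactly when every cycle has completed a whole number of laps, i.e. after lcm(1, 2, 10) = 10 out-shuffles.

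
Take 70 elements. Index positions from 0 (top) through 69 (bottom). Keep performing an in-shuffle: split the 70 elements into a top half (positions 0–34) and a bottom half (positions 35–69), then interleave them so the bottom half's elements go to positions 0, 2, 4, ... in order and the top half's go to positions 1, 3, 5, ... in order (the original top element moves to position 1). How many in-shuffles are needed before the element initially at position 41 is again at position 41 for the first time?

Follow position 41 under repeated in-shuffles:
41 → 12 → 25 → 51 → 32 → 65 → 60 → 50 → ... → 41 (length 35)
It first returns after 35 in-shuffles.

35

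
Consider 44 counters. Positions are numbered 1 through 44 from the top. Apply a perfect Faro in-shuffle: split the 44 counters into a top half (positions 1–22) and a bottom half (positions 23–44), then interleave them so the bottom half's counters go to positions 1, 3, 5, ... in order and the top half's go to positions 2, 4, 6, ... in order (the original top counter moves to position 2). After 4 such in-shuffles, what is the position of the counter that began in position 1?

Track the counter's position through each in-shuffle:
1 → 2 → 4 → 8 → 16

16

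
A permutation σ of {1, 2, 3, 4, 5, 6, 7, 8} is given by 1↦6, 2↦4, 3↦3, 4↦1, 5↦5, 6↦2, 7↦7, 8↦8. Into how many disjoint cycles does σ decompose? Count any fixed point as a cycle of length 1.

Cycle decomposition: (1 6 2 4) (3) (5) (7) (8).
5 cycles.

5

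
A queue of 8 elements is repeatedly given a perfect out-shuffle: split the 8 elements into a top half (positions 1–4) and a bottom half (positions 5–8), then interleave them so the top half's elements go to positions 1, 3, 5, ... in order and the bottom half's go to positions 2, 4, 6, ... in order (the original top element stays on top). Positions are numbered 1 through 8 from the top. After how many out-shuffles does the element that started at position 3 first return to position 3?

3

Follow position 3 under repeated out-shuffles:
3 → 5 → 2 → 3
It first returns after 3 out-shuffles.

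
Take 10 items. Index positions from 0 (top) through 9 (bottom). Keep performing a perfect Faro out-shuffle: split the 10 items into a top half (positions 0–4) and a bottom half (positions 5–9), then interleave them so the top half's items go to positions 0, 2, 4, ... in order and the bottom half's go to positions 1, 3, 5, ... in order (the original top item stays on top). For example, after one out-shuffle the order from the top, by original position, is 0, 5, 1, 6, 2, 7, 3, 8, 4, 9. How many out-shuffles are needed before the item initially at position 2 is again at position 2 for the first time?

Follow position 2 under repeated out-shuffles:
2 → 4 → 8 → 7 → 5 → 1 → 2
It first returns after 6 out-shuffles.

6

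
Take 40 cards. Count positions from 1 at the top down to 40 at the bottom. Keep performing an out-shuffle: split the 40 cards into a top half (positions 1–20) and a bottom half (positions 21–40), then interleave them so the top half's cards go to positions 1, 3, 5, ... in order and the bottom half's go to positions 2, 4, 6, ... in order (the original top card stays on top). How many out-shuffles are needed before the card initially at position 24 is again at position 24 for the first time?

12

Follow position 24 under repeated out-shuffles:
24 → 8 → 15 → 29 → 18 → 35 → 30 → 20 → 39 → 38 → 36 → 32 → 24
It first returns after 12 out-shuffles.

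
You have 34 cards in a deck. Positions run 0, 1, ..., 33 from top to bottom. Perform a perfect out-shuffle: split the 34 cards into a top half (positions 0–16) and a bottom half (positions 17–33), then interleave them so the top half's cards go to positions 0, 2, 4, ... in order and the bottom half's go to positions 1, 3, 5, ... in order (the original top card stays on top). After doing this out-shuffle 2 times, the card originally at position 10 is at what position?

Track the card's position through each out-shuffle:
10 → 20 → 7

7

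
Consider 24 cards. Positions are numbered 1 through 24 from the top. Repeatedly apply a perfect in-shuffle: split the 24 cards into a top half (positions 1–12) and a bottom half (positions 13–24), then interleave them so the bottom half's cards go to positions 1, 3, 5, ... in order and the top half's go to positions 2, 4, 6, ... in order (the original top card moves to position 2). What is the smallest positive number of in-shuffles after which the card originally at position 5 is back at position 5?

Follow position 5 under repeated in-shuffles:
5 → 10 → 20 → 15 → 5
It first returns after 4 in-shuffles.

4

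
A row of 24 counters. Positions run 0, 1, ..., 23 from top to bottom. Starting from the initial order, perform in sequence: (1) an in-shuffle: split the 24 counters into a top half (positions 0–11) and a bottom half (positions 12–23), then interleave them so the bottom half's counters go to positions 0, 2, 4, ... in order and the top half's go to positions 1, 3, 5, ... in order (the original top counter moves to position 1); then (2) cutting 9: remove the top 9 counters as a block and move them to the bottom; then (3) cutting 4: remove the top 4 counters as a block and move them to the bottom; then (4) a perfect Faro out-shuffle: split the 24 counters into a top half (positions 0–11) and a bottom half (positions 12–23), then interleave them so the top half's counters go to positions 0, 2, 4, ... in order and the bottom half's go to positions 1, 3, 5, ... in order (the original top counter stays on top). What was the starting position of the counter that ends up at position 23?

18

Undo the operations in reverse order, starting from position 23:
  undo op 4 (out-shuffle, from bottom half): 23 ← 23
  undo op 3 (cut 4): 23 ← 3
  undo op 2 (cut 9): 3 ← 12
  undo op 1 (in-shuffle, from bottom half): 12 ← 18
So the counter at position 23 came from original position 18.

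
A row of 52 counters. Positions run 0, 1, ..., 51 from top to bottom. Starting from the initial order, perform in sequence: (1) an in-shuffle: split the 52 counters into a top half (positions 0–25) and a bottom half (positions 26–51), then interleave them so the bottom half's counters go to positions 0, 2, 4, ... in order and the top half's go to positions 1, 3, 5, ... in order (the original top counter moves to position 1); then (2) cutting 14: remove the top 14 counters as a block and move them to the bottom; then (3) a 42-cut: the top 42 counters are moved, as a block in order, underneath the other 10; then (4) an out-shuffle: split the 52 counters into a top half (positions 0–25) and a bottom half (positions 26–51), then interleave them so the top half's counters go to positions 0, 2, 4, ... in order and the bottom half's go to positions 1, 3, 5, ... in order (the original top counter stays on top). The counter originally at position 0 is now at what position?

Track the counter from position 0 forward through each operation:
  after op 1 (in-shuffle): 0 → 1
  after op 2 (cut 14): 1 → 39
  after op 3 (cut 42): 39 → 49
  after op 4 (out-shuffle): 49 → 47

47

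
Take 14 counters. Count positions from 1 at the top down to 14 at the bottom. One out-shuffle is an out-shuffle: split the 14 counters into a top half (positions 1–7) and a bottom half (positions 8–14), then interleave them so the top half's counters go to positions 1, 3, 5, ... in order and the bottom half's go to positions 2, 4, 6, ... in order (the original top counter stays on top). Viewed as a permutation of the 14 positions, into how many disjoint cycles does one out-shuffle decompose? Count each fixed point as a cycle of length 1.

Trace each unvisited position around until it returns:
(1) (2 3 5 9 4 7 ... len 12) (14)
3 cycles in total.

3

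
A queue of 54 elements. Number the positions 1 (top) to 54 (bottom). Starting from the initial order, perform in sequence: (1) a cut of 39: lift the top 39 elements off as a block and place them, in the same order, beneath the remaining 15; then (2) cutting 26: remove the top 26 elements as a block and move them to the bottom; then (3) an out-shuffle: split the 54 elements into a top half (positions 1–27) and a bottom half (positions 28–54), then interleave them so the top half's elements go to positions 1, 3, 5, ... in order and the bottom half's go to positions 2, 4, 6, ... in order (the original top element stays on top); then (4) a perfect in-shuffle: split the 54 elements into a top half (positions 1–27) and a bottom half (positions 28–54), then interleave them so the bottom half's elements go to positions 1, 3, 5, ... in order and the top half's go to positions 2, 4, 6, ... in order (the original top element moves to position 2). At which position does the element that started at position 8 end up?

Track the element from position 8 forward through each operation:
  after op 1 (cut 39): 8 → 23
  after op 2 (cut 26): 23 → 51
  after op 3 (out-shuffle): 51 → 48
  after op 4 (in-shuffle): 48 → 41

41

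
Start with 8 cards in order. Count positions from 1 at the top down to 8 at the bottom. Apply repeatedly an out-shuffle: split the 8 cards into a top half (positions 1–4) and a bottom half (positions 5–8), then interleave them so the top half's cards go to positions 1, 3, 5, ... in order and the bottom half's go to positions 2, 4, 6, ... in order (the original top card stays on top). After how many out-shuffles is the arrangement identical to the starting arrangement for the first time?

3

The out-shuffle permutes the 8 positions with cycle lengths [1, 1, 3, 3].
Every card is home exactly when every cycle has completed a whole number of laps, i.e. after lcm(1, 3) = 3 out-shuffles.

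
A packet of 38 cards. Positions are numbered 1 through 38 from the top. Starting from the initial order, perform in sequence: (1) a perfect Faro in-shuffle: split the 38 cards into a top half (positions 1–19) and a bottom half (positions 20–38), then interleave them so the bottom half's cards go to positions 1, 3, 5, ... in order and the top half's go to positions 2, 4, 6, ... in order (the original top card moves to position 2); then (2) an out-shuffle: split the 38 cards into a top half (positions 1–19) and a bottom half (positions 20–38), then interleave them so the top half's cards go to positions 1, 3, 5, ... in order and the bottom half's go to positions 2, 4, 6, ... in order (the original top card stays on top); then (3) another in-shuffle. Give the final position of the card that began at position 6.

7

Track the card from position 6 forward through each operation:
  after op 1 (in-shuffle): 6 → 12
  after op 2 (out-shuffle): 12 → 23
  after op 3 (in-shuffle): 23 → 7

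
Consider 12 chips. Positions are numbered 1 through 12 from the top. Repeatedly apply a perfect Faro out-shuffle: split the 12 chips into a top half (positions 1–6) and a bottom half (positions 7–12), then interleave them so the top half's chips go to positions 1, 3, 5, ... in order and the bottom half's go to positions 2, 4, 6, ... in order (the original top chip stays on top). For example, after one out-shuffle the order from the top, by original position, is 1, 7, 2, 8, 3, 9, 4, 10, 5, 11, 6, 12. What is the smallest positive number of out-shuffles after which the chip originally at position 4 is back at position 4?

Follow position 4 under repeated out-shuffles:
4 → 7 → 2 → 3 → 5 → 9 → 6 → 11 → 10 → 8 → 4
It first returns after 10 out-shuffles.

10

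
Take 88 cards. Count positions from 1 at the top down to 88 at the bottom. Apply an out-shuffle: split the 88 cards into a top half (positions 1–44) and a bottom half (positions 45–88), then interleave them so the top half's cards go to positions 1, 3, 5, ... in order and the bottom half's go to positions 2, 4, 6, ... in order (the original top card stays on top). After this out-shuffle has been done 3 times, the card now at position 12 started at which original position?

35

Work backwards from position 12, undoing one out-shuffle at a time:
12 ← 50 ← 69 ← 35
So the card now at position 12 started at position 35.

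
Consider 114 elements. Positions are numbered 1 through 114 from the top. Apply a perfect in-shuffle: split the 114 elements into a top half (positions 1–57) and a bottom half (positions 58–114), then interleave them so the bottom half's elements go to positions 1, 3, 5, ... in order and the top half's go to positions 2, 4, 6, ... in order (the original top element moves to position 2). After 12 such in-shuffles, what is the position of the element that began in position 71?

Track the element's position through each in-shuffle:
71 → 27 → 54 → 108 → 101 → 87 → 59 → 3 → 6 → 12 → 24 → 48 → 96

96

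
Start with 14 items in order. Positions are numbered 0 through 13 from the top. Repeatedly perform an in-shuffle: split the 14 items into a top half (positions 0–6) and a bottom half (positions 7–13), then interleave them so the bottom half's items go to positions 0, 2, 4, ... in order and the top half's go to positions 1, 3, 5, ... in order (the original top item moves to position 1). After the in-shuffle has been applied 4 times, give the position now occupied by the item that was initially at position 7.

Track the item's position through each in-shuffle:
7 → 0 → 1 → 3 → 7

7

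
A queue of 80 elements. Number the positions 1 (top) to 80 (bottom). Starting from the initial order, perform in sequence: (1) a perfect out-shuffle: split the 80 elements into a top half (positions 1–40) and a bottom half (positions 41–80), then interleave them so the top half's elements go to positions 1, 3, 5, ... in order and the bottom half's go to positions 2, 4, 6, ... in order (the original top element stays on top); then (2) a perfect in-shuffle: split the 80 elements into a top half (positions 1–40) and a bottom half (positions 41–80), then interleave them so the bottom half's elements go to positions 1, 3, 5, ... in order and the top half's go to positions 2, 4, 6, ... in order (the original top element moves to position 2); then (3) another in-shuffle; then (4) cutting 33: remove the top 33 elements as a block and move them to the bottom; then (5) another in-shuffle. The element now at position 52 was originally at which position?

18

Undo the operations in reverse order, starting from position 52:
  undo op 5 (in-shuffle, from top half): 52 ← 26
  undo op 4 (cut 33): 26 ← 59
  undo op 3 (in-shuffle, from bottom half): 59 ← 70
  undo op 2 (in-shuffle, from top half): 70 ← 35
  undo op 1 (out-shuffle, from top half): 35 ← 18
So the element at position 52 came from original position 18.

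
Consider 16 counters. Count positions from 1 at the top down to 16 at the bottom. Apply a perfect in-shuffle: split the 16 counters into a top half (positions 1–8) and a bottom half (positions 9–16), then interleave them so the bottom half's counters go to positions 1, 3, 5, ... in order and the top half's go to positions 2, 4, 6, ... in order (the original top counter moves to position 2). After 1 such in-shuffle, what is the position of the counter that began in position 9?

Track the counter's position through each in-shuffle:
9 → 1

1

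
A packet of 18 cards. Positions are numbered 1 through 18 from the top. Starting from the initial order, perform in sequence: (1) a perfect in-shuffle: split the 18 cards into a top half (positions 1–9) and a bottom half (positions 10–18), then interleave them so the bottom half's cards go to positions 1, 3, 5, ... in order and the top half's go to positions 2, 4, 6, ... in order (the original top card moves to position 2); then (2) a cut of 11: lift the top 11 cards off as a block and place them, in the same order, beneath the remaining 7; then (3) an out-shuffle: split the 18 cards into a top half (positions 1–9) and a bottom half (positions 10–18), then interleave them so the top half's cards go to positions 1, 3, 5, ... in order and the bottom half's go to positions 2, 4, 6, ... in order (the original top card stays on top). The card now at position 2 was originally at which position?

Undo the operations in reverse order, starting from position 2:
  undo op 3 (out-shuffle, from bottom half): 2 ← 10
  undo op 2 (cut 11): 10 ← 3
  undo op 1 (in-shuffle, from bottom half): 3 ← 11
So the card at position 2 came from original position 11.

11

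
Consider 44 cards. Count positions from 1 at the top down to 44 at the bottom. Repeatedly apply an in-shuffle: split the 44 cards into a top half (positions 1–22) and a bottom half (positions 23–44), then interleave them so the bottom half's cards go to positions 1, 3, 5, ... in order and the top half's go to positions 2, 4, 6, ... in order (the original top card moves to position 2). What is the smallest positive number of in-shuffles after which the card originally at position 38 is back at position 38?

12

Follow position 38 under repeated in-shuffles:
38 → 31 → 17 → 34 → 23 → 1 → 2 → 4 → 8 → 16 → 32 → 19 → 38
It first returns after 12 in-shuffles.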